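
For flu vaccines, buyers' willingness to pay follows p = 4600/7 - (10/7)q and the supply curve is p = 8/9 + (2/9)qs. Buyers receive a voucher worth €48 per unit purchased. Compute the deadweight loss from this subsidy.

Deadweight loss = 9072/13

Pre-subsidy: 4600/7 - (10/7)q = 8/9 + (2/9)q gives q* = 5168/13 and p* = 1160/13.
With the rebate, buyers effectively pay pb = ps − 48, where ps is the price sellers receive.
On the curves, pb = 4600/7 - (10/7)q and ps = 8/9 + (2/9)q; the wedge ps − pb = 48 gives 8/9 + (2/9)q − (4600/7 - (10/7)q) = 48, so q' = 5546/13.
Then pb = 4600/7 − (10/7)·(5546/13) = 620/13 and ps = 8/9 + (2/9)·(5546/13) = 1244/13.
The subsidy expands output by 5546/13 − 5168/13 = 378/13 past the efficient level; on those units the gap between marginal cost and willingness to pay runs from 0 up to 48.
DWL = ½ × 48 × 378/13 = 9072/13.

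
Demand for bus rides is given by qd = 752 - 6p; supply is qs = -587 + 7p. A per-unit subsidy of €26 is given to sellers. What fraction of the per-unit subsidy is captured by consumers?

Pre-subsidy: 752 - 6p = -587 + 7p gives p* = 103, q* = 134.
With the subsidy, sellers receive ps = pb + 26 for each unit, where pb is the price buyers pay.
Supply in terms of pb becomes qs = -587 + 7(pb + 26) = -405 + 7pb. Setting this equal to demand: 752 - 6pb = -405 + 7pb, so pb = 89.
Sellers receive ps = 89 + 26 = 115; q' = 752 − 6·89 = 218.
Buyers' price falls by p* − pb = 103 − 89 = 14; sellers' price rises by ps − p* = 115 − 103 = 12.
So consumers capture 14/26 = 7/13 of each unit of subsidy.

Consumer share = 7/13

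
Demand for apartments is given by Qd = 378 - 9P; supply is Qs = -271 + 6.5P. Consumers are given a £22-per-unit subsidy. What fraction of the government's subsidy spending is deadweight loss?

DWL / government spending = 143/290

Pre-subsidy: 378 - 9P = -271 + 6.5P gives P* = 1298/31, Q* = 36/31.
With the rebate, buyers effectively pay Pb = Ps − 22, where Ps is the price sellers receive.
Demand in terms of Ps becomes Qd = 378 − 9(Ps − 22) = 576 - 9Ps. Setting this equal to supply: 576 - 9Ps = -271 + 6.5Ps, so Ps = 1694/31.
Buyers pay Pb = 1694/31 − 22 = 1012/31; Q' = -271 + 6.5·(1694/31) = 2610/31.
ΔCS = ½(36/31 + 2610/31)(1298/31 − 1012/31) = 378378/961; ΔPS = ½(36/31 + 2610/31)(1694/31 − 1298/31) = 523908/961.
Government spending = 22 × 2610/31 = 57420/31.
DWL = ½ × 22 × (2610/31 − 36/31) = 28314/31; fraction = (28314/31) / (57420/31) = 143/290.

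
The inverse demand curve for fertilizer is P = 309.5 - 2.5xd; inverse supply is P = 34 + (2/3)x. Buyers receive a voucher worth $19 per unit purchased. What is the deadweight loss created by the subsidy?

Pre-subsidy: 309.5 - 2.5x = 34 + (2/3)x gives x* = 87 and P* = 92.
With the rebate, buyers effectively pay Pb = Ps − 19, where Ps is the price sellers receive.
On the curves, Pb = 309.5 - 2.5x and Ps = 34 + (2/3)x; the wedge Ps − Pb = 19 gives 34 + (2/3)x − (309.5 - 2.5x) = 19, so x' = 93.
Then Pb = 309.5 − 2.5·93 = 77 and Ps = 34 + (2/3)·93 = 96.
The subsidy expands output by 93 − 87 = 6 past the efficient level; on those units the gap between marginal cost and willingness to pay runs from 0 up to 19.
DWL = ½ × 19 × 6 = 57.

Deadweight loss = $57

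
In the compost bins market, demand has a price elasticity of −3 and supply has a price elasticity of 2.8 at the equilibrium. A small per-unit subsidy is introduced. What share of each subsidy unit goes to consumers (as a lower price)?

Consumer share = 14/29

For a small subsidy around the equilibrium, the benefit split depends on the relative slopes, which at a point are proportional to the elasticities.
Buyer share = εs/(εs + |εd|) = 2.8/(2.8 + 3) = 14/29; seller share = |εd|/(εs + |εd|) = 15/29.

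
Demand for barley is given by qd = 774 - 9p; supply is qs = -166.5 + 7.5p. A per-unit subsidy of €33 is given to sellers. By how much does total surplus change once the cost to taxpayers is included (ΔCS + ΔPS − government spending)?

Pre-subsidy: 774 - 9p = -166.5 + 7.5p gives p* = 57, q* = 261.
With the subsidy, sellers receive ps = pb + 33 for each unit, where pb is the price buyers pay.
Supply in terms of pb becomes qs = -166.5 + 7.5(pb + 33) = 81 + 7.5pb. Setting this equal to demand: 774 - 9pb = 81 + 7.5pb, so pb = 42.
Sellers receive ps = 42 + 33 = 75; q' = 774 − 9·42 = 396.
ΔCS = ½(261 + 396)(57 − 42) = 4927.5; ΔPS = ½(261 + 396)(75 − 57) = 5913.
Government spending = 33 × 396 = 13068.
Net change = 4927.5 + 5913 − 13068 = -2227.5. The loss equals the DWL triangle ½·33·135.

Net change in total surplus = -€2227.5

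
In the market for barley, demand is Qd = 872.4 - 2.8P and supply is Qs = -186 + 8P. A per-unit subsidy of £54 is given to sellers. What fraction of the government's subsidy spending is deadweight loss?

Pre-subsidy: 872.4 - 2.8P = -186 + 8P gives P* = 98, Q* = 598.
With the subsidy, sellers receive Ps = Pb + 54 for each unit, where Pb is the price buyers pay.
Supply in terms of Pb becomes Qs = -186 + 8(Pb + 54) = 246 + 8Pb. Setting this equal to demand: 872.4 - 2.8Pb = 246 + 8Pb, so Pb = 58.
Sellers receive Ps = 58 + 54 = 112; Q' = 872.4 − 2.8·58 = 710.
ΔCS = ½(598 + 710)(98 − 58) = 26160; ΔPS = ½(598 + 710)(112 − 98) = 9156.
Government spending = 54 × 710 = 38340.
DWL = ½ × 54 × (710 − 598) = 3024; fraction = 3024 / 38340 = 28/355.

DWL / government spending = 28/355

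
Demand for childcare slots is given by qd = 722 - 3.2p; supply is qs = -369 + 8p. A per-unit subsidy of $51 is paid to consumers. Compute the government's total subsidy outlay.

Pre-subsidy: 722 - 3.2p = -369 + 8p gives p* = 5455/56, q* = 2872/7.
With the rebate, buyers effectively pay pb = ps − 51, where ps is the price sellers receive.
Demand in terms of ps becomes qd = 722 − 3.2(ps − 51) = 885.2 - 3.2ps. Setting this equal to supply: 885.2 - 3.2ps = -369 + 8ps, so ps = 6271/56.
Buyers pay pb = 6271/56 − 51 = 3415/56; q' = -369 + 8·(6271/56) = 3688/7.
Government outlay = subsidy × quantity = 51 × 3688/7 = 188088/7.

Government cost = 188088/7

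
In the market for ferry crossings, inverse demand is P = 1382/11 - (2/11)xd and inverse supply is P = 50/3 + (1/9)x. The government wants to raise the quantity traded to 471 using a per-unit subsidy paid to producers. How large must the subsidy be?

Required subsidy s = 29 per unit

At x = 471, from the demand curve buyers pay Pb = 1382/11 − (2/11)·471 = 40; from the supply curve sellers need Ps = 50/3 + (1/9)·471 = 69.
The subsidy must fill the gap: s = Ps − Pb = 69 − 40 = 29.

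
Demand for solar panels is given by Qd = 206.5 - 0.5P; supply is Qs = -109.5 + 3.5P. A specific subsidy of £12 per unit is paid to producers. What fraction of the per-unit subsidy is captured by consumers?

Pre-subsidy: 206.5 - 0.5P = -109.5 + 3.5P gives P* = 79, Q* = 167.
With the subsidy, sellers receive Ps = Pb + 12 for each unit, where Pb is the price buyers pay.
Supply in terms of Pb becomes Qs = -109.5 + 3.5(Pb + 12) = -67.5 + 3.5Pb. Setting this equal to demand: 206.5 - 0.5Pb = -67.5 + 3.5Pb, so Pb = 68.5.
Sellers receive Ps = 68.5 + 12 = 80.5; Q' = 206.5 − 0.5·68.5 = 172.25.
Buyers' price falls by P* − Pb = 79 − 68.5 = 10.5; sellers' price rises by Ps − P* = 80.5 − 79 = 1.5.
So consumers capture 10.5/12 = 0.875 of each unit of subsidy.

Consumer share = 0.875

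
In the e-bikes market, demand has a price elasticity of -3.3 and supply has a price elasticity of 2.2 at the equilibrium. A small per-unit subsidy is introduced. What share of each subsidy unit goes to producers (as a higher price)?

Producer share = 0.6

For a small subsidy around the equilibrium, the benefit split depends on the relative slopes, which at a point are proportional to the elasticities.
Buyer share = εs/(εs + |εd|) = 2.2/(2.2 + 3.3) = 0.4; seller share = |εd|/(εs + |εd|) = 0.6.
So producers capture 0.6 of the subsidy.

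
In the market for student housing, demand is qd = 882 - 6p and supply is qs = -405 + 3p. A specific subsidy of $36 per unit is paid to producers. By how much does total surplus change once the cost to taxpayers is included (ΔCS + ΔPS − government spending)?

Pre-subsidy: 882 - 6p = -405 + 3p gives p* = 143, q* = 24.
With the subsidy, sellers receive ps = pb + 36 for each unit, where pb is the price buyers pay.
Supply in terms of pb becomes qs = -405 + 3(pb + 36) = -297 + 3pb. Setting this equal to demand: 882 - 6pb = -297 + 3pb, so pb = 131.
Sellers receive ps = 131 + 36 = 167; q' = 882 − 6·131 = 96.
ΔCS = ½(24 + 96)(143 − 131) = 720; ΔPS = ½(24 + 96)(167 − 143) = 1440.
Government spending = 36 × 96 = 3456.
Net change = 720 + 1440 − 3456 = -1296. The loss equals the DWL triangle ½·36·72.

Net change in total surplus = -$1296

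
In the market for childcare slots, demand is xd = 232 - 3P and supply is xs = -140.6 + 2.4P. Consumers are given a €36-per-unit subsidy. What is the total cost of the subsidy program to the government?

Government cost = €2628

Pre-subsidy: 232 - 3P = -140.6 + 2.4P gives P* = 69, x* = 25.
With the rebate, buyers effectively pay Pb = Ps − 36, where Ps is the price sellers receive.
Demand in terms of Ps becomes xd = 232 − 3(Ps − 36) = 340 - 3Ps. Setting this equal to supply: 340 - 3Ps = -140.6 + 2.4Ps, so Ps = 89.
Buyers pay Pb = 89 − 36 = 53; x' = -140.6 + 2.4·89 = 73.
Government outlay = subsidy × quantity = 36 × 73 = 2628.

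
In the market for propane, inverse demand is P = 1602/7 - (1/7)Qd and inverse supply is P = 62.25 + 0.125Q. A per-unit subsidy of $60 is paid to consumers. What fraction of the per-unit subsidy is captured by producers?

Pre-subsidy: 1602/7 - (1/7)Q = 62.25 + 0.125Q gives Q* = 622 and P* = 140.
With the rebate, buyers effectively pay Pb = Ps − 60, where Ps is the price sellers receive.
On the curves, Pb = 1602/7 - (1/7)Q and Ps = 62.25 + 0.125Q; the wedge Ps − Pb = 60 gives 62.25 + 0.125Q − (1602/7 - (1/7)Q) = 60, so Q' = 846.
Then Pb = 1602/7 − (1/7)·846 = 108 and Ps = 62.25 + 0.125·846 = 168.
Buyers' price falls by P* − Pb = 140 − 108 = 32; sellers' price rises by Ps − P* = 168 − 140 = 28.
So producers capture 28/60 = 7/15 of each unit of subsidy.

Producer share = 7/15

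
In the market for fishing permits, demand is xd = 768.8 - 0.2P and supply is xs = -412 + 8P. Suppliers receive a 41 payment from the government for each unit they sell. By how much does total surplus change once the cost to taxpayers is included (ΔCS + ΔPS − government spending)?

Pre-subsidy: 768.8 - 0.2P = -412 + 8P gives P* = 144, x* = 740.
With the subsidy, sellers receive Ps = Pb + 41 for each unit, where Pb is the price buyers pay.
Supply in terms of Pb becomes xs = -412 + 8(Pb + 41) = -84 + 8Pb. Setting this equal to demand: 768.8 - 0.2Pb = -84 + 8Pb, so Pb = 104.
Sellers receive Ps = 104 + 41 = 145; x' = 768.8 − 0.2·104 = 748.
ΔCS = ½(740 + 748)(144 − 104) = 29760; ΔPS = ½(740 + 748)(145 − 144) = 744.
Government spending = 41 × 748 = 30668.
Net change = 29760 + 744 − 30668 = -164. The loss equals the DWL triangle ½·41·8.

Net change in total surplus = -164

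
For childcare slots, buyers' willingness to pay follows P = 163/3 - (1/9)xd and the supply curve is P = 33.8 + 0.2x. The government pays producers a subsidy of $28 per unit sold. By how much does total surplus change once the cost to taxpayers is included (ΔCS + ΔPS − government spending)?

Pre-subsidy: 163/3 - (1/9)x = 33.8 + 0.2x gives x* = 66 and P* = 47.
With the subsidy, sellers receive Ps = Pb + 28 for each unit, where Pb is the price buyers pay.
On the curves, Pb = 163/3 - (1/9)x and Ps = 33.8 + 0.2x; the wedge Ps − Pb = 28 gives 33.8 + 0.2x − (163/3 - (1/9)x) = 28, so x' = 156.
Then Pb = 163/3 − (1/9)·156 = 37 and Ps = 33.8 + 0.2·156 = 65.
ΔCS = ½(66 + 156)(47 − 37) = 1110; ΔPS = ½(66 + 156)(65 − 47) = 1998.
Government spending = 28 × 156 = 4368.
Net change = 1110 + 1998 − 4368 = -1260. The loss equals the DWL triangle ½·28·90.

Net change in total surplus = -$1260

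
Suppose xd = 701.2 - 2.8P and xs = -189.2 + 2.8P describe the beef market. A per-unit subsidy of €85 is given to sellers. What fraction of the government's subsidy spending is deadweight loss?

Pre-subsidy: 701.2 - 2.8P = -189.2 + 2.8P gives P* = 159, x* = 256.
With the subsidy, sellers receive Ps = Pb + 85 for each unit, where Pb is the price buyers pay.
Supply in terms of Pb becomes xs = -189.2 + 2.8(Pb + 85) = 48.8 + 2.8Pb. Setting this equal to demand: 701.2 - 2.8Pb = 48.8 + 2.8Pb, so Pb = 116.5.
Sellers receive Ps = 116.5 + 85 = 201.5; x' = 701.2 − 2.8·116.5 = 375.
ΔCS = ½(256 + 375)(159 − 116.5) = 13408.75; ΔPS = ½(256 + 375)(201.5 − 159) = 13408.75.
Government spending = 85 × 375 = 31875.
DWL = ½ × 85 × (375 − 256) = 5057.5; fraction = 5057.5 / 31875 = 119/750.

DWL / government spending = 119/750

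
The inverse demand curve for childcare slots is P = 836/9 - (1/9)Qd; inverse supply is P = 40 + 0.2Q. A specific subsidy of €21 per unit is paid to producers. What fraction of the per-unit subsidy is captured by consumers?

Consumer share = 5/14

Pre-subsidy: 836/9 - (1/9)Q = 40 + 0.2Q gives Q* = 170 and P* = 74.
With the subsidy, sellers receive Ps = Pb + 21 for each unit, where Pb is the price buyers pay.
On the curves, Pb = 836/9 - (1/9)Q and Ps = 40 + 0.2Q; the wedge Ps − Pb = 21 gives 40 + 0.2Q − (836/9 - (1/9)Q) = 21, so Q' = 237.5.
Then Pb = 836/9 − (1/9)·237.5 = 66.5 and Ps = 40 + 0.2·237.5 = 87.5.
Buyers' price falls by P* − Pb = 74 − 66.5 = 7.5; sellers' price rises by Ps − P* = 87.5 − 74 = 13.5.
So consumers capture 7.5/21 = 5/14 of each unit of subsidy.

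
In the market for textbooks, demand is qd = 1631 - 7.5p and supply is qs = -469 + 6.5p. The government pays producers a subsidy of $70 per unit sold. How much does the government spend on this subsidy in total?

Government cost = $52482.5

Pre-subsidy: 1631 - 7.5p = -469 + 6.5p gives p* = 150, q* = 506.
With the subsidy, sellers receive ps = pb + 70 for each unit, where pb is the price buyers pay.
Supply in terms of pb becomes qs = -469 + 6.5(pb + 70) = -14 + 6.5pb. Setting this equal to demand: 1631 - 7.5pb = -14 + 6.5pb, so pb = 117.5.
Sellers receive ps = 117.5 + 70 = 187.5; q' = 1631 − 7.5·117.5 = 749.75.
Government outlay = subsidy × quantity = 70 × 749.75 = 52482.5.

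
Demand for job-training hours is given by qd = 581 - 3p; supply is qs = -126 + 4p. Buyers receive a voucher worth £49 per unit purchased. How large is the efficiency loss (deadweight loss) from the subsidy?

Pre-subsidy: 581 - 3p = -126 + 4p gives p* = 101, q* = 278.
With the rebate, buyers effectively pay pb = ps − 49, where ps is the price sellers receive.
Demand in terms of ps becomes qd = 581 − 3(ps − 49) = 728 - 3ps. Setting this equal to supply: 728 - 3ps = -126 + 4ps, so ps = 122.
Buyers pay pb = 122 − 49 = 73; q' = -126 + 4·122 = 362.
The subsidy expands output by 362 − 278 = 84 past the efficient level; on those units the gap between marginal cost and willingness to pay runs from 0 up to 49.
DWL = ½ × 49 × 84 = 2058.

Deadweight loss = £2058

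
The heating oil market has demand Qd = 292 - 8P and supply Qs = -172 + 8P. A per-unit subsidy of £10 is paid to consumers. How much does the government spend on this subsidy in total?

Pre-subsidy: 292 - 8P = -172 + 8P gives P* = 29, Q* = 60.
With the rebate, buyers effectively pay Pb = Ps − 10, where Ps is the price sellers receive.
Demand in terms of Ps becomes Qd = 292 − 8(Ps − 10) = 372 - 8Ps. Setting this equal to supply: 372 - 8Ps = -172 + 8Ps, so Ps = 34.
Buyers pay Pb = 34 − 10 = 24; Q' = -172 + 8·34 = 100.
Government outlay = subsidy × quantity = 10 × 100 = 1000.

Government cost = £1000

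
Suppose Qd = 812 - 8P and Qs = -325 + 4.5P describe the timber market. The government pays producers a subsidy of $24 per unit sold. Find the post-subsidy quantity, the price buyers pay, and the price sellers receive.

Pre-subsidy: 812 - 8P = -325 + 4.5P gives P* = 90.96, Q* = 84.32.
With the subsidy, sellers receive Ps = Pb + 24 for each unit, where Pb is the price buyers pay.
Supply in terms of Pb becomes Qs = -325 + 4.5(Pb + 24) = -217 + 4.5Pb. Setting this equal to demand: 812 - 8Pb = -217 + 4.5Pb, so Pb = 82.32.
Sellers receive Ps = 82.32 + 24 = 106.32; Q' = 812 − 8·82.32 = 153.44.

Q' = 153.44; buyers pay $82.32; sellers receive $106.32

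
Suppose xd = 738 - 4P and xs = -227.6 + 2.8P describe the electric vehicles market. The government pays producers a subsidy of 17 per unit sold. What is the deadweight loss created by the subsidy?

Pre-subsidy: 738 - 4P = -227.6 + 2.8P gives P* = 142, x* = 170.
With the subsidy, sellers receive Ps = Pb + 17 for each unit, where Pb is the price buyers pay.
Supply in terms of Pb becomes xs = -227.6 + 2.8(Pb + 17) = -180 + 2.8Pb. Setting this equal to demand: 738 - 4Pb = -180 + 2.8Pb, so Pb = 135.
Sellers receive Ps = 135 + 17 = 152; x' = 738 − 4·135 = 198.
The subsidy expands output by 198 − 170 = 28 past the efficient level; on those units the gap between marginal cost and willingness to pay runs from 0 up to 17.
DWL = ½ × 17 × 28 = 238.

Deadweight loss = 238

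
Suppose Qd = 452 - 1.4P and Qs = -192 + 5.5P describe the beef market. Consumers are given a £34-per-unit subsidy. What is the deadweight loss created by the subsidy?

Deadweight loss = 44506/69

Pre-subsidy: 452 - 1.4P = -192 + 5.5P gives P* = 280/3, Q* = 964/3.
With the rebate, buyers effectively pay Pb = Ps − 34, where Ps is the price sellers receive.
Demand in terms of Ps becomes Qd = 452 − 1.4(Ps − 34) = 499.6 - 1.4Ps. Setting this equal to supply: 499.6 - 1.4Ps = -192 + 5.5Ps, so Ps = 6916/69.
Buyers pay Pb = 6916/69 − 34 = 4570/69; Q' = -192 + 5.5·(6916/69) = 24790/69.
The subsidy expands output by 24790/69 − 964/3 = 2618/69 past the efficient level; on those units the gap between marginal cost and willingness to pay runs from 0 up to 34.
DWL = ½ × 34 × 2618/69 = 44506/69.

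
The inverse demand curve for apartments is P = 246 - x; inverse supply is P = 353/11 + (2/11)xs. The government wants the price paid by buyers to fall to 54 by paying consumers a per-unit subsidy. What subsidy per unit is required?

At a buyer price of 54, quantity demanded is 246 − 1·54 = 192.
Sellers supply 192 only when they receive Ps = 353/11 + (2/11)·192 = 67.
s = Ps − Pb = 67 − 54 = 13.

Required subsidy s = 13 per unit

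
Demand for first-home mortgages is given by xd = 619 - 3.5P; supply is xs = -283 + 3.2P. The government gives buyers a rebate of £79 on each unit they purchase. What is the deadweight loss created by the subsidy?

Deadweight loss = 349496/67

Pre-subsidy: 619 - 3.5P = -283 + 3.2P gives P* = 9020/67, x* = 9903/67.
With the rebate, buyers effectively pay Pb = Ps − 79, where Ps is the price sellers receive.
Demand in terms of Ps becomes xd = 619 − 3.5(Ps − 79) = 895.5 - 3.5Ps. Setting this equal to supply: 895.5 - 3.5Ps = -283 + 3.2Ps, so Ps = 11785/67.
Buyers pay Pb = 11785/67 − 79 = 6492/67; x' = -283 + 3.2·(11785/67) = 18751/67.
The subsidy expands output by 18751/67 − 9903/67 = 8848/67 past the efficient level; on those units the gap between marginal cost and willingness to pay runs from 0 up to 79.
DWL = ½ × 79 × 8848/67 = 349496/67.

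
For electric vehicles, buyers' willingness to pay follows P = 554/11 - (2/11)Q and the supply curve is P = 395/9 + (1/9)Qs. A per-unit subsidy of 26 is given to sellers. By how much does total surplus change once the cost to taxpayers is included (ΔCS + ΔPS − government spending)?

Net change in total surplus = -33462/29

Pre-subsidy: 554/11 - (2/11)Q = 395/9 + (1/9)Q gives Q* = 641/29 and P* = 1344/29.
With the subsidy, sellers receive Ps = Pb + 26 for each unit, where Pb is the price buyers pay.
On the curves, Pb = 554/11 - (2/11)Q and Ps = 395/9 + (1/9)Q; the wedge Ps − Pb = 26 gives 395/9 + (1/9)Q − (554/11 - (2/11)Q) = 26, so Q' = 3215/29.
Then Pb = 554/11 − (2/11)·(3215/29) = 876/29 and Ps = 395/9 + (1/9)·(3215/29) = 1630/29.
ΔCS = ½(641/29 + 3215/29)(1344/29 − 876/29) = 902304/841; ΔPS = ½(641/29 + 3215/29)(1630/29 − 1344/29) = 551408/841.
Government spending = 26 × 3215/29 = 83590/29.
Net change = 902304/841 + 551408/841 − 83590/29 = -33462/29. The loss equals the DWL triangle ½·26·2574/29.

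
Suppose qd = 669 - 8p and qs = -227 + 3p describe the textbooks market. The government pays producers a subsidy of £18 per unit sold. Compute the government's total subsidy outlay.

Government cost = 11214/11

Pre-subsidy: 669 - 8p = -227 + 3p gives p* = 896/11, q* = 191/11.
With the subsidy, sellers receive ps = pb + 18 for each unit, where pb is the price buyers pay.
Supply in terms of pb becomes qs = -227 + 3(pb + 18) = -173 + 3pb. Setting this equal to demand: 669 - 8pb = -173 + 3pb, so pb = 842/11.
Sellers receive ps = 842/11 + 18 = 1040/11; q' = 669 − 8·(842/11) = 623/11.
Government outlay = subsidy × quantity = 18 × 623/11 = 11214/11.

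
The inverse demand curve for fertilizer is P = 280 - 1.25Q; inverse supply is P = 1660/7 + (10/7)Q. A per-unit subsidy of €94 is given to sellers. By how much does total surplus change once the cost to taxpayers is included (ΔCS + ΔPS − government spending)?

Pre-subsidy: 280 - 1.25Q = 1660/7 + (10/7)Q gives Q* = 16 and P* = 260.
With the subsidy, sellers receive Ps = Pb + 94 for each unit, where Pb is the price buyers pay.
On the curves, Pb = 280 - 1.25Q and Ps = 1660/7 + (10/7)Q; the wedge Ps − Pb = 94 gives 1660/7 + (10/7)Q − (280 - 1.25Q) = 94, so Q' = 3832/75.
Then Pb = 280 − 1.25·(3832/75) = 3242/15 and Ps = 1660/7 + (10/7)·(3832/75) = 4652/15.
ΔCS = ½(16 + 3832/75)(260 − 3242/15) = 1655528/1125; ΔPS = ½(16 + 3832/75)(4652/15 − 260) = 1892032/1125.
Government spending = 94 × 3832/75 = 360208/75.
Net change = 1655528/1125 + 1892032/1125 − 360208/75 = -123704/75. The loss equals the DWL triangle ½·94·2632/75.

Net change in total surplus = -123704/75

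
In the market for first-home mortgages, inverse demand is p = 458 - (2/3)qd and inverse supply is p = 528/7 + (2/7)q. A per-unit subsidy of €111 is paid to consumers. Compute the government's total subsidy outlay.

Pre-subsidy: 458 - (2/3)q = 528/7 + (2/7)q gives q* = 401.7 and p* = 190.2.
With the rebate, buyers effectively pay pb = ps − 111, where ps is the price sellers receive.
On the curves, pb = 458 - (2/3)q and ps = 528/7 + (2/7)q; the wedge ps − pb = 111 gives 528/7 + (2/7)q − (458 - (2/3)q) = 111, so q' = 518.25.
Then pb = 458 − (2/3)·518.25 = 112.5 and ps = 528/7 + (2/7)·518.25 = 223.5.
Government outlay = subsidy × quantity = 111 × 518.25 = 57525.75.

Government cost = €57525.75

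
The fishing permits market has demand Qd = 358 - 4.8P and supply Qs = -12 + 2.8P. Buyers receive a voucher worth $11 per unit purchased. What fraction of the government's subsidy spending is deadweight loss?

Pre-subsidy: 358 - 4.8P = -12 + 2.8P gives P* = 925/19, Q* = 2362/19.
With the rebate, buyers effectively pay Pb = Ps − 11, where Ps is the price sellers receive.
Demand in terms of Ps becomes Qd = 358 − 4.8(Ps − 11) = 410.8 - 4.8Ps. Setting this equal to supply: 410.8 - 4.8Ps = -12 + 2.8Ps, so Ps = 1057/19.
Buyers pay Pb = 1057/19 − 11 = 848/19; Q' = -12 + 2.8·(1057/19) = 13658/95.
ΔCS = ½(2362/19 + 13658/95)(925/19 − 848/19) = 980518/1805; ΔPS = ½(2362/19 + 13658/95)(1057/19 − 925/19) = 1680888/1805.
Government spending = 11 × 13658/95 = 150238/95.
DWL = ½ × 11 × (13658/95 − 2362/19) = 10164/95; fraction = (10164/95) / (150238/95) = 462/6829.

DWL / government spending = 462/6829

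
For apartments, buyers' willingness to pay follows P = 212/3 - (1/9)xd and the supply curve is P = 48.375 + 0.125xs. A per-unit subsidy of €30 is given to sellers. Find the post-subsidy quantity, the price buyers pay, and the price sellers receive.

Pre-subsidy: 212/3 - (1/9)x = 48.375 + 0.125x gives x* = 1605/17 and P* = 1023/17.
With the subsidy, sellers receive Ps = Pb + 30 for each unit, where Pb is the price buyers pay.
On the curves, Pb = 212/3 - (1/9)x and Ps = 48.375 + 0.125x; the wedge Ps − Pb = 30 gives 48.375 + 0.125x − (212/3 - (1/9)x) = 30, so x' = 3765/17.
Then Pb = 212/3 − (1/9)·(3765/17) = 783/17 and Ps = 48.375 + 0.125·(3765/17) = 1293/17.

x' = 3765/17; buyers pay 783/17; sellers receive 1293/17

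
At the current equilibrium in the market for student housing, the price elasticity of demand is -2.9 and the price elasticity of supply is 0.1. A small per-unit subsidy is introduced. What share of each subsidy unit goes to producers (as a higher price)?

For a small subsidy around the equilibrium, the benefit split depends on the relative slopes, which at a point are proportional to the elasticities.
Buyer share = εs/(εs + |εd|) = 0.1/(0.1 + 2.9) = 1/30; seller share = |εd|/(εs + |εd|) = 29/30.
So producers capture 29/30 of the subsidy.

Producer share = 29/30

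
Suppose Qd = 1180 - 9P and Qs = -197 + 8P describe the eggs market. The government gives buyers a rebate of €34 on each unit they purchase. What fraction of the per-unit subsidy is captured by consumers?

Consumer share = 8/17

Pre-subsidy: 1180 - 9P = -197 + 8P gives P* = 81, Q* = 451.
With the rebate, buyers effectively pay Pb = Ps − 34, where Ps is the price sellers receive.
Demand in terms of Ps becomes Qd = 1180 − 9(Ps − 34) = 1486 - 9Ps. Setting this equal to supply: 1486 - 9Ps = -197 + 8Ps, so Ps = 99.
Buyers pay Pb = 99 − 34 = 65; Q' = -197 + 8·99 = 595.
Buyers' price falls by P* − Pb = 81 − 65 = 16; sellers' price rises by Ps − P* = 99 − 81 = 18.
So consumers capture 16/34 = 8/17 of each unit of subsidy.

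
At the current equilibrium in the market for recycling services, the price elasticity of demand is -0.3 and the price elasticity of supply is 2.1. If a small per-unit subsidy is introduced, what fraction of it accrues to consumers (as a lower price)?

Consumer share = 0.875

For a small subsidy around the equilibrium, the benefit split depends on the relative slopes, which at a point are proportional to the elasticities.
Buyer share = εs/(εs + |εd|) = 2.1/(2.1 + 0.3) = 0.875; seller share = |εd|/(εs + |εd|) = 0.125.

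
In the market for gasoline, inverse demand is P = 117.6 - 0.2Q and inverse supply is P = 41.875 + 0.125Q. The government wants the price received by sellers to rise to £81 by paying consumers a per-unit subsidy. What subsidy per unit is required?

At a seller price of 81, quantity supplied is -335 + 8·81 = 313.
Buyers absorb 313 only when they pay Pb = 117.6 − 0.2·313 = 55.
s = Ps − Pb = 81 − 55 = 26.

Required subsidy s = £26 per unit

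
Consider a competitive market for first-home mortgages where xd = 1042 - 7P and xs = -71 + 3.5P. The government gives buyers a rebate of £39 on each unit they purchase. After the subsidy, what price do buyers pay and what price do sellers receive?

Buyers pay £93; sellers receive £132

Pre-subsidy: 1042 - 7P = -71 + 3.5P gives P* = 106, x* = 300.
With the rebate, buyers effectively pay Pb = Ps − 39, where Ps is the price sellers receive.
Demand in terms of Ps becomes xd = 1042 − 7(Ps − 39) = 1315 - 7Ps. Setting this equal to supply: 1315 - 7Ps = -71 + 3.5Ps, so Ps = 132.
Buyers pay Pb = 132 − 39 = 93; x' = -71 + 3.5·132 = 391.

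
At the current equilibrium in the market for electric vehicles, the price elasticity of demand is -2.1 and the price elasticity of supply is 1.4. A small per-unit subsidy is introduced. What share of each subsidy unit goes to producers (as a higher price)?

For a small subsidy around the equilibrium, the benefit split depends on the relative slopes, which at a point are proportional to the elasticities.
Buyer share = εs/(εs + |εd|) = 1.4/(1.4 + 2.1) = 0.4; seller share = |εd|/(εs + |εd|) = 0.6.
So producers capture 0.6 of the subsidy.

Producer share = 0.6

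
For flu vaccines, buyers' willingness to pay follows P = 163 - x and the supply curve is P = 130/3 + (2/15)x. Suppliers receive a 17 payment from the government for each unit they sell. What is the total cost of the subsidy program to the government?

Government cost = 2050

Pre-subsidy: 163 - x = 130/3 + (2/15)x gives x* = 1795/17 and P* = 976/17.
With the subsidy, sellers receive Ps = Pb + 17 for each unit, where Pb is the price buyers pay.
On the curves, Pb = 163 - x and Ps = 130/3 + (2/15)x; the wedge Ps − Pb = 17 gives 130/3 + (2/15)x − (163 - x) = 17, so x' = 2050/17.
Then Pb = 163 − 1·(2050/17) = 721/17 and Ps = 130/3 + (2/15)·(2050/17) = 1010/17.
Government outlay = subsidy × quantity = 17 × 2050/17 = 2050.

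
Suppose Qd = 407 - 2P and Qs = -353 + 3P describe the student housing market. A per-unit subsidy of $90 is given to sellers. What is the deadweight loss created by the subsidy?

Pre-subsidy: 407 - 2P = -353 + 3P gives P* = 152, Q* = 103.
With the subsidy, sellers receive Ps = Pb + 90 for each unit, where Pb is the price buyers pay.
Supply in terms of Pb becomes Qs = -353 + 3(Pb + 90) = -83 + 3Pb. Setting this equal to demand: 407 - 2Pb = -83 + 3Pb, so Pb = 98.
Sellers receive Ps = 98 + 90 = 188; Q' = 407 − 2·98 = 211.
The subsidy expands output by 211 − 103 = 108 past the efficient level; on those units the gap between marginal cost and willingness to pay runs from 0 up to 90.
DWL = ½ × 90 × 108 = 4860.

Deadweight loss = $4860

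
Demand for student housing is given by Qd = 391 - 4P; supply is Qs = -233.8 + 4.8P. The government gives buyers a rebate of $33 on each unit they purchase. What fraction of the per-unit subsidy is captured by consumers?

Pre-subsidy: 391 - 4P = -233.8 + 4.8P gives P* = 71, Q* = 107.
With the rebate, buyers effectively pay Pb = Ps − 33, where Ps is the price sellers receive.
Demand in terms of Ps becomes Qd = 391 − 4(Ps − 33) = 523 - 4Ps. Setting this equal to supply: 523 - 4Ps = -233.8 + 4.8Ps, so Ps = 86.
Buyers pay Pb = 86 − 33 = 53; Q' = -233.8 + 4.8·86 = 179.
Buyers' price falls by P* − Pb = 71 − 53 = 18; sellers' price rises by Ps − P* = 86 − 71 = 15.
So consumers capture 18/33 = 6/11 of each unit of subsidy.

Consumer share = 6/11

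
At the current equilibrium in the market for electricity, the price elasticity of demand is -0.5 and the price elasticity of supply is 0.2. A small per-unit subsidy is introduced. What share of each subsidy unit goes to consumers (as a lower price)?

For a small subsidy around the equilibrium, the benefit split depends on the relative slopes, which at a point are proportional to the elasticities.
Buyer share = εs/(εs + |εd|) = 0.2/(0.2 + 0.5) = 2/7; seller share = |εd|/(εs + |εd|) = 5/7.

Consumer share = 2/7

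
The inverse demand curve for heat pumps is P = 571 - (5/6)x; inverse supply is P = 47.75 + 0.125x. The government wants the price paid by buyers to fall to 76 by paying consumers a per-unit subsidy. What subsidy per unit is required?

At a buyer price of 76, quantity demanded is 685.2 − 1.2·76 = 594.
Sellers supply 594 only when they receive Ps = 47.75 + 0.125·594 = 122.
s = Ps − Pb = 122 − 76 = 46.

Required subsidy s = 46 per unit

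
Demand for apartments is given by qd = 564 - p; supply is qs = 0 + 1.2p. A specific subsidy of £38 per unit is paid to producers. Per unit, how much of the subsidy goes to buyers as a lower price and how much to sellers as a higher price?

Pre-subsidy: 564 - p = 0 + 1.2p gives p* = 2820/11, q* = 3384/11.
With the subsidy, sellers receive ps = pb + 38 for each unit, where pb is the price buyers pay.
Supply in terms of pb becomes qs = 0 + 1.2(pb + 38) = 45.6 + 1.2pb. Setting this equal to demand: 564 - pb = 45.6 + 1.2pb, so pb = 2592/11.
Sellers receive ps = 2592/11 + 38 = 3010/11; q' = 564 − 1·(2592/11) = 3612/11.
Buyers' price falls by p* − pb = 2820/11 − 2592/11 = 228/11; sellers' price rises by ps − p* = 3010/11 − 2820/11 = 190/11.

Buyers gain 228/11 per unit; sellers gain 190/11 per unit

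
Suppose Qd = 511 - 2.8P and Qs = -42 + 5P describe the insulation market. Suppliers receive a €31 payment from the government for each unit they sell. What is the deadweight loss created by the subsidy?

Pre-subsidy: 511 - 2.8P = -42 + 5P gives P* = 2765/39, Q* = 12187/39.
With the subsidy, sellers receive Ps = Pb + 31 for each unit, where Pb is the price buyers pay.
Supply in terms of Pb becomes Qs = -42 + 5(Pb + 31) = 113 + 5Pb. Setting this equal to demand: 511 - 2.8Pb = 113 + 5Pb, so Pb = 1990/39.
Sellers receive Ps = 1990/39 + 31 = 3199/39; Q' = 511 − 2.8·(1990/39) = 14357/39.
The subsidy expands output by 14357/39 − 12187/39 = 2170/39 past the efficient level; on those units the gap between marginal cost and willingness to pay runs from 0 up to 31.
DWL = ½ × 31 × 2170/39 = 33635/39.

Deadweight loss = 33635/39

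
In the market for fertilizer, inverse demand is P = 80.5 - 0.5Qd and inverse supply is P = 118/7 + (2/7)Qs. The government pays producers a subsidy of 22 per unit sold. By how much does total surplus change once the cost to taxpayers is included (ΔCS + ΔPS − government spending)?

Pre-subsidy: 80.5 - 0.5Q = 118/7 + (2/7)Q gives Q* = 81 and P* = 40.
With the subsidy, sellers receive Ps = Pb + 22 for each unit, where Pb is the price buyers pay.
On the curves, Pb = 80.5 - 0.5Q and Ps = 118/7 + (2/7)Q; the wedge Ps − Pb = 22 gives 118/7 + (2/7)Q − (80.5 - 0.5Q) = 22, so Q' = 109.
Then Pb = 80.5 − 0.5·109 = 26 and Ps = 118/7 + (2/7)·109 = 48.
ΔCS = ½(81 + 109)(40 − 26) = 1330; ΔPS = ½(81 + 109)(48 − 40) = 760.
Government spending = 22 × 109 = 2398.
Net change = 1330 + 760 − 2398 = -308. The loss equals the DWL triangle ½·22·28.

Net change in total surplus = -308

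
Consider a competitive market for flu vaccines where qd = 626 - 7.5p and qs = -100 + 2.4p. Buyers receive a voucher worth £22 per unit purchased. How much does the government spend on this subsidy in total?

Pre-subsidy: 626 - 7.5p = -100 + 2.4p gives p* = 220/3, q* = 76.
With the rebate, buyers effectively pay pb = ps − 22, where ps is the price sellers receive.
Demand in terms of ps becomes qd = 626 − 7.5(ps − 22) = 791 - 7.5ps. Setting this equal to supply: 791 - 7.5ps = -100 + 2.4ps, so ps = 90.
Buyers pay pb = 90 − 22 = 68; q' = -100 + 2.4·90 = 116.
Government outlay = subsidy × quantity = 22 × 116 = 2552.

Government cost = £2552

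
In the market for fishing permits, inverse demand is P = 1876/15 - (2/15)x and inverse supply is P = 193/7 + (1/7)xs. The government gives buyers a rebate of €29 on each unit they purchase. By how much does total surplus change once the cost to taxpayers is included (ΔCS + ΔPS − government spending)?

Pre-subsidy: 1876/15 - (2/15)x = 193/7 + (1/7)x gives x* = 353 and P* = 78.
With the rebate, buyers effectively pay Pb = Ps − 29, where Ps is the price sellers receive.
On the curves, Pb = 1876/15 - (2/15)x and Ps = 193/7 + (1/7)x; the wedge Ps − Pb = 29 gives 193/7 + (1/7)x − (1876/15 - (2/15)x) = 29, so x' = 458.
Then Pb = 1876/15 − (2/15)·458 = 64 and Ps = 193/7 + (1/7)·458 = 93.
ΔCS = ½(353 + 458)(78 − 64) = 5677; ΔPS = ½(353 + 458)(93 − 78) = 6082.5.
Government spending = 29 × 458 = 13282.
Net change = 5677 + 6082.5 − 13282 = -1522.5. The loss equals the DWL triangle ½·29·105.

Net change in total surplus = -€1522.5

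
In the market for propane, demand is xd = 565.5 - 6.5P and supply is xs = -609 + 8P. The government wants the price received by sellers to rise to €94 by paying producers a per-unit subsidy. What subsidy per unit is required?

At a seller price of 94, quantity supplied is -609 + 8·94 = 143.
Buyers absorb 143 only when they pay Pb with 565.5 − 6.5·Pb = 143, i.e. Pb = 65.
s = Ps − Pb = 94 − 65 = 29.

Required subsidy s = €29 per unit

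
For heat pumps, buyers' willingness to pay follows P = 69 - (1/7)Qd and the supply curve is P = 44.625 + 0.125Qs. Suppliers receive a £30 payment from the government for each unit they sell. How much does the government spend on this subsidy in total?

Pre-subsidy: 69 - (1/7)Q = 44.625 + 0.125Q gives Q* = 91 and P* = 56.
With the subsidy, sellers receive Ps = Pb + 30 for each unit, where Pb is the price buyers pay.
On the curves, Pb = 69 - (1/7)Q and Ps = 44.625 + 0.125Q; the wedge Ps − Pb = 30 gives 44.625 + 0.125Q − (69 - (1/7)Q) = 30, so Q' = 203.
Then Pb = 69 − (1/7)·203 = 40 and Ps = 44.625 + 0.125·203 = 70.
Government outlay = subsidy × quantity = 30 × 203 = 6090.

Government cost = £6090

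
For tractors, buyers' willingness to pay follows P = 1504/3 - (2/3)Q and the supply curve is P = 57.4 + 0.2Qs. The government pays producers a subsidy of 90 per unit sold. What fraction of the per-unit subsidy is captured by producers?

Producer share = 3/13

Pre-subsidy: 1504/3 - (2/3)Q = 57.4 + 0.2Q gives Q* = 6659/13 and P* = 2078/13.
With the subsidy, sellers receive Ps = Pb + 90 for each unit, where Pb is the price buyers pay.
On the curves, Pb = 1504/3 - (2/3)Q and Ps = 57.4 + 0.2Q; the wedge Ps − Pb = 90 gives 57.4 + 0.2Q − (1504/3 - (2/3)Q) = 90, so Q' = 8009/13.
Then Pb = 1504/3 − (2/3)·(8009/13) = 1178/13 and Ps = 57.4 + 0.2·(8009/13) = 2348/13.
Buyers' price falls by P* − Pb = 2078/13 − 1178/13 = 900/13; sellers' price rises by Ps − P* = 2348/13 − 2078/13 = 270/13.
So producers capture (270/13)/90 = 3/13 of each unit of subsidy.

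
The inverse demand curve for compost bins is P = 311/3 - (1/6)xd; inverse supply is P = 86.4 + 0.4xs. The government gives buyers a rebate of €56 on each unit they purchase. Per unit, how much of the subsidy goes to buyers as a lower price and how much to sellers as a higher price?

Pre-subsidy: 311/3 - (1/6)x = 86.4 + 0.4x gives x* = 518/17 and P* = 1676/17.
With the rebate, buyers effectively pay Pb = Ps − 56, where Ps is the price sellers receive.
On the curves, Pb = 311/3 - (1/6)x and Ps = 86.4 + 0.4x; the wedge Ps − Pb = 56 gives 86.4 + 0.4x − (311/3 - (1/6)x) = 56, so x' = 2198/17.
Then Pb = 311/3 − (1/6)·(2198/17) = 1396/17 and Ps = 86.4 + 0.4·(2198/17) = 2348/17.
Buyers' price falls by P* − Pb = 1676/17 − 1396/17 = 280/17; sellers' price rises by Ps − P* = 2348/17 − 1676/17 = 672/17.

Buyers gain 280/17 per unit; sellers gain 672/17 per unit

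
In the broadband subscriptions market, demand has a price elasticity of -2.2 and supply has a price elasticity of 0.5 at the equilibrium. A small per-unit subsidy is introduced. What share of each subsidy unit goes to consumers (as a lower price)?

Consumer share = 5/27

For a small subsidy around the equilibrium, the benefit split depends on the relative slopes, which at a point are proportional to the elasticities.
Buyer share = εs/(εs + |εd|) = 0.5/(0.5 + 2.2) = 5/27; seller share = |εd|/(εs + |εd|) = 22/27.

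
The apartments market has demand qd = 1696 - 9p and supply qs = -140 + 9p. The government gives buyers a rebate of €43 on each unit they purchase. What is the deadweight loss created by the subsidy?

Pre-subsidy: 1696 - 9p = -140 + 9p gives p* = 102, q* = 778.
With the rebate, buyers effectively pay pb = ps − 43, where ps is the price sellers receive.
Demand in terms of ps becomes qd = 1696 − 9(ps − 43) = 2083 - 9ps. Setting this equal to supply: 2083 - 9ps = -140 + 9ps, so ps = 123.5.
Buyers pay pb = 123.5 − 43 = 80.5; q' = -140 + 9·123.5 = 971.5.
The subsidy expands output by 971.5 − 778 = 193.5 past the efficient level; on those units the gap between marginal cost and willingness to pay runs from 0 up to 43.
DWL = ½ × 43 × 193.5 = 4160.25.

Deadweight loss = €4160.25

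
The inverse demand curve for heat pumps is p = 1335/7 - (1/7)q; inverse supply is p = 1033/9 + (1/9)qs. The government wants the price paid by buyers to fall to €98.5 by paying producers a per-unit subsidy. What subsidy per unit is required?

Required subsidy s = €88 per unit

At a buyer price of 98.5, quantity demanded is 1335 − 7·98.5 = 645.5.
Sellers supply 645.5 only when they receive ps = 1033/9 + (1/9)·645.5 = 186.5.
s = ps − pb = 186.5 − 98.5 = 88.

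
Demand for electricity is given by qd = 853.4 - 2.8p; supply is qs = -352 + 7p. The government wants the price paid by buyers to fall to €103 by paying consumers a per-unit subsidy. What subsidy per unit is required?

Required subsidy s = €28 per unit

At a buyer price of 103, quantity demanded is 853.4 − 2.8·103 = 565.
Sellers supply 565 only when they receive ps with -352 + 7·ps = 565, i.e. ps = 131.
s = ps − pb = 131 − 103 = 28.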